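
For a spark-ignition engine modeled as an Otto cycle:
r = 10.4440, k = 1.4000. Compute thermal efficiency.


r^(k-1) = 2.5559
eta = 1 - 1/2.5559 = 0.6088 = 60.8751%

60.8751%


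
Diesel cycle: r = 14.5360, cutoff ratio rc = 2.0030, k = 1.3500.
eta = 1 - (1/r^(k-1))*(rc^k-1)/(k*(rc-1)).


r^(k-1) = 2.5519
rc^k = 2.5543
eta = 0.5502 = 55.0179%

55.0179%


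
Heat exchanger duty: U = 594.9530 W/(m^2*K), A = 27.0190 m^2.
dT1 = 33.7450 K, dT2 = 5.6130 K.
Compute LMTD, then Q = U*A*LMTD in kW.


LMTD = 15.6834 K
Q = 594.9530 * 27.0190 * 15.6834 = 252110.7532 W = 252.1108 kW

252.1108 kW


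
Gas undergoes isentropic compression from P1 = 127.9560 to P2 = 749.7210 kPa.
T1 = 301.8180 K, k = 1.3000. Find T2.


(k-1)/k = 0.2308
(P2/P1)^exp = 1.5038
T2 = 301.8180 * 1.5038 = 453.8776 K

453.8776 K


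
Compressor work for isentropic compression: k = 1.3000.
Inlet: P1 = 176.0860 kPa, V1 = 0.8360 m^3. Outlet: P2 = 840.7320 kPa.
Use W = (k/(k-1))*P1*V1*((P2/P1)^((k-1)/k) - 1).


(k-1)/k = 0.2308
(P2/P1)^exp = 1.4344
W = 4.3333 * 176.0860 * 0.8360 * (1.4344 - 1) = 277.1179 kJ

277.1179 kJ


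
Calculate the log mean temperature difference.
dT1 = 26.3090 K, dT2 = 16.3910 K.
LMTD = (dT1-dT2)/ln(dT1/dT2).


dT1/dT2 = 1.6051
ln(dT1/dT2) = 0.4732
LMTD = 9.9180 / 0.4732 = 20.9604 K

20.9604 K


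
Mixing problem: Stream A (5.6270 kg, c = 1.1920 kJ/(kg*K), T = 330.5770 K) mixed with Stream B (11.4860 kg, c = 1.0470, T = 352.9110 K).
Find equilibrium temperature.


num = 6461.3588
den = 18.7332
Tf = 344.9144 K

344.9144 K


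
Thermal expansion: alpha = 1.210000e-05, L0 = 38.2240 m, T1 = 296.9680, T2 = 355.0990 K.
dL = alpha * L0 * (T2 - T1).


dT = 58.1310 K
dL = 1.210000e-05 * 38.2240 * 58.1310 = 0.026886 m
L_final = 38.250886 m

dL = 0.026886 m


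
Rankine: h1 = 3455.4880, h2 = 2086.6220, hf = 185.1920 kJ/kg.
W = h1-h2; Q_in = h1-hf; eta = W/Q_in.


W = 1368.8660 kJ/kg
Q_in = 3270.2960 kJ/kg
eta = 0.4186 = 41.8576%

eta = 41.8576%


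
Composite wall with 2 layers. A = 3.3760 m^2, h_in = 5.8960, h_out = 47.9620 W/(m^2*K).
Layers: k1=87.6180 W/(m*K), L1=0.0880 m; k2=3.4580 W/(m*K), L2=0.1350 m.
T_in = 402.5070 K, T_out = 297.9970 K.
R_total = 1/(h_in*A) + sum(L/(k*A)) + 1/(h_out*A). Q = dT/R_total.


R_conv_in = 1/(5.8960*3.3760) = 0.0502
R_1 = 0.0880/(87.6180*3.3760) = 0.0003
R_2 = 0.1350/(3.4580*3.3760) = 0.0116
R_conv_out = 1/(47.9620*3.3760) = 0.0062
R_total = 0.0683 K/W
Q = 104.5100 / 0.0683 = 1530.6933 W

R_total = 0.0683 K/W, Q = 1530.6933 W


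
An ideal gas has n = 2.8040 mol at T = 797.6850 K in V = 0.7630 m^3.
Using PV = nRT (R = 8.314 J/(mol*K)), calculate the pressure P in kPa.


P = nRT/V = 2.8040 * 8.314 * 797.6850 / 0.7630
= 18595.9965 / 0.7630 = 24372.2103 Pa = 24.3722 kPa

24.3722 kPa


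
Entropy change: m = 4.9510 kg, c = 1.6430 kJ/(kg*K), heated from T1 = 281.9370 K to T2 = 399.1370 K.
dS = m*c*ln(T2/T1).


T2/T1 = 1.4157
ln(T2/T1) = 0.3476
dS = 4.9510 * 1.6430 * 0.3476 = 2.8277 kJ/K

2.8277 kJ/K


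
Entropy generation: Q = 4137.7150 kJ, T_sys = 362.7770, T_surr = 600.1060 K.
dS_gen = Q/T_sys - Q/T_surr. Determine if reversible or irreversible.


dS_sys = 4137.7150/362.7770 = 11.4057 kJ/K
dS_surr = -4137.7150/600.1060 = -6.8950 kJ/K
dS_gen = 11.4057 - 6.8950 = 4.5107 kJ/K (irreversible)

dS_gen = 4.5107 kJ/K, irreversible


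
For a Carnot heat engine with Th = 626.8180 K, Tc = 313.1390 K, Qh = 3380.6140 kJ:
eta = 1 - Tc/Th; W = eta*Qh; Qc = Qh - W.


eta = 1 - 313.1390/626.8180 = 0.5004
W = 0.5004 * 3380.6140 = 1691.7632 kJ
Qc = 3380.6140 - 1691.7632 = 1688.8508 kJ

eta = 50.0431%, W = 1691.7632 kJ, Qc = 1688.8508 kJ


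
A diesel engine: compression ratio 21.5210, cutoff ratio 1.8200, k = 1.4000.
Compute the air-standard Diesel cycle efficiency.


r^(k-1) = 3.4131
rc^k = 2.3126
eta = 0.6650 = 66.5000%

66.5000%


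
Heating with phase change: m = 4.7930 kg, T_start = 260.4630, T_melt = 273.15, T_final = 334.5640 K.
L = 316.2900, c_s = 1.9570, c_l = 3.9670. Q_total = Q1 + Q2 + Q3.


Q1 (sensible, solid) = 4.7930 * 1.9570 * 12.6870 = 119.0028 kJ
Q2 (latent) = 4.7930 * 316.2900 = 1515.9780 kJ
Q3 (sensible, liquid) = 4.7930 * 3.9670 * 61.4140 = 1167.7154 kJ
Q_total = 2802.6962 kJ

2802.6962 kJ


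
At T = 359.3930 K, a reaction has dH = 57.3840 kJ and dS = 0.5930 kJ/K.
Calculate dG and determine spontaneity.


T*dS = 359.3930 * 0.5930 = 213.1200 kJ
dG = 57.3840 - 213.1200 = -155.7360 kJ (spontaneous)

dG = -155.7360 kJ, spontaneous


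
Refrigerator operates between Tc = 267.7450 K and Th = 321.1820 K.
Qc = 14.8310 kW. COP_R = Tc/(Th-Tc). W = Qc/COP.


COP = 267.7450 / 53.4370 = 5.0105
W = 14.8310 / 5.0105 = 2.9600 kW

COP = 5.0105, W = 2.9600 kW


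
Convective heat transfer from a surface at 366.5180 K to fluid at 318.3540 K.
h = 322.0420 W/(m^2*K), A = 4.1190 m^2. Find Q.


dT = 48.1640 K
Q = 322.0420 * 4.1190 * 48.1640 = 63889.1124 W

63889.1124 W


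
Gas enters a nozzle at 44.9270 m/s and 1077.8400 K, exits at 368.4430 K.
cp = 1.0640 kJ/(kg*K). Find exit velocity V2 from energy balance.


dT = 709.3970 K
2*cp*1000*dT = 1509596.8160
V1^2 = 2018.4353
V2 = sqrt(1511615.2513) = 1229.4776 m/s

1229.4776 m/s


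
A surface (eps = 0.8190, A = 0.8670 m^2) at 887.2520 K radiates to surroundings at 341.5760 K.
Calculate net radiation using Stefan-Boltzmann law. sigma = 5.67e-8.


T^4 = 6.1971e+11
Tsurr^4 = 1.3613e+10
Q = 0.8190 * 5.67e-8 * 0.8670 * 6.0610e+11 = 24402.1293 W

24402.1293 W


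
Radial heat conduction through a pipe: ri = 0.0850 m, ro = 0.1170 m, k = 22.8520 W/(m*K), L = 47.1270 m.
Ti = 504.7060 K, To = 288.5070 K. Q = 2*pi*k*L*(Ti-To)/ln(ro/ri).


dT = 216.1990 K
ln(ro/ri) = 0.3195
Q = 2*pi*22.8520*47.1270*216.1990 / 0.3195 = 4578527.9648 W

4578527.9648 W


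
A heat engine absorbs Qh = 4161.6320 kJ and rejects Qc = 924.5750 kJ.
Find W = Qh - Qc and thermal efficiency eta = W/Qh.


W = 4161.6320 - 924.5750 = 3237.0570 kJ
eta = 3237.0570 / 4161.6320 = 0.7778 = 77.7834%

W = 3237.0570 kJ, eta = 77.7834%


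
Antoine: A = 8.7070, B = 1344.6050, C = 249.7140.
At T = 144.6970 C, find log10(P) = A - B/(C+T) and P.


C+T = 394.4110
B/(C+T) = 3.4091
log10(P) = 8.7070 - 3.4091 = 5.2979
P = 10^5.2979 = 198542.3675 mmHg

198542.3675 mmHg


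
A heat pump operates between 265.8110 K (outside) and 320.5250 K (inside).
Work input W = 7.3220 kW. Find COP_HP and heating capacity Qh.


COP = 320.5250 / 54.7140 = 5.8582
Qh = 5.8582 * 7.3220 = 42.8937 kW

COP = 5.8582, Qh = 42.8937 kW


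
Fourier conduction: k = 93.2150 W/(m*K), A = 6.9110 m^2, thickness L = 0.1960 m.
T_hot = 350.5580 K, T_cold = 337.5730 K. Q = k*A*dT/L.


dT = 12.9850 K
Q = 93.2150 * 6.9110 * 12.9850 / 0.1960 = 42678.8373 W

42678.8373 W


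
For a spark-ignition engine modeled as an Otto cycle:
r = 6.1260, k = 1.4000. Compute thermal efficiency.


r^(k-1) = 2.0648
eta = 1 - 1/2.0648 = 0.5157 = 51.5684%

51.5684%


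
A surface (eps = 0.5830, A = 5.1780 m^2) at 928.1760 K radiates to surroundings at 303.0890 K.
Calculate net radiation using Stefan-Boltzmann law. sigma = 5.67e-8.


T^4 = 7.4220e+11
Tsurr^4 = 8.4388e+09
Q = 0.5830 * 5.67e-8 * 5.1780 * 7.3376e+11 = 125593.9721 W

125593.9721 W


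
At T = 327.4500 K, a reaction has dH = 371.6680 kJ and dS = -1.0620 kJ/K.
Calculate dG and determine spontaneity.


T*dS = 327.4500 * -1.0620 = -347.7519 kJ
dG = 371.6680 + 347.7519 = 719.4199 kJ (non-spontaneous)

dG = 719.4199 kJ, non-spontaneous


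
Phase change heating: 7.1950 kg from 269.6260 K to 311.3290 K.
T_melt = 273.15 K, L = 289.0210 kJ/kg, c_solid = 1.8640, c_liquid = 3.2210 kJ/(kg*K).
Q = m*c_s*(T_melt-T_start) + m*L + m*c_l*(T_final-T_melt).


Q1 (sensible, solid) = 7.1950 * 1.8640 * 3.5240 = 47.2621 kJ
Q2 (latent) = 7.1950 * 289.0210 = 2079.5061 kJ
Q3 (sensible, liquid) = 7.1950 * 3.2210 * 38.1790 = 884.8020 kJ
Q_total = 3011.5701 kJ

3011.5701 kJ


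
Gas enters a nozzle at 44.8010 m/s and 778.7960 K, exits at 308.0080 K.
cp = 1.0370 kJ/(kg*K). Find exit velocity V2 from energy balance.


dT = 470.7880 K
2*cp*1000*dT = 976414.3120
V1^2 = 2007.1296
V2 = sqrt(978421.4416) = 989.1519 m/s

989.1519 m/s


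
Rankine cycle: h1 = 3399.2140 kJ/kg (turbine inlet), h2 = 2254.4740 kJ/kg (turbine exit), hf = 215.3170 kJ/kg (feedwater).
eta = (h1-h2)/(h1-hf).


W = 1144.7400 kJ/kg
Q_in = 3183.8970 kJ/kg
eta = 0.3595 = 35.9541%

eta = 35.9541%


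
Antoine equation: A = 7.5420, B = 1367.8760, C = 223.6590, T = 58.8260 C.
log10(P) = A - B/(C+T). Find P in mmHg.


C+T = 282.4850
B/(C+T) = 4.8423
log10(P) = 7.5420 - 4.8423 = 2.6997
P = 10^2.6997 = 500.8457 mmHg

500.8457 mmHg


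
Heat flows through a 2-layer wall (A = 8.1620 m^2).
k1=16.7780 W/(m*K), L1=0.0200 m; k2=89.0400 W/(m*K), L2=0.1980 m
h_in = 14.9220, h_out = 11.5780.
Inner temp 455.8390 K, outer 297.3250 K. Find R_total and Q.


R_conv_in = 1/(14.9220*8.1620) = 0.0082
R_1 = 0.0200/(16.7780*8.1620) = 0.0001
R_2 = 0.1980/(89.0400*8.1620) = 0.0003
R_conv_out = 1/(11.5780*8.1620) = 0.0106
R_total = 0.0192 K/W
Q = 158.5140 / 0.0192 = 8251.1353 W

R_total = 0.0192 K/W, Q = 8251.1353 W


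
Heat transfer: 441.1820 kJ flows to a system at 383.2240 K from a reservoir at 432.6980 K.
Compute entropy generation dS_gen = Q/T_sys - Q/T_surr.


dS_sys = 441.1820/383.2240 = 1.1512 kJ/K
dS_surr = -441.1820/432.6980 = -1.0196 kJ/K
dS_gen = 1.1512 - 1.0196 = 0.1316 kJ/K (irreversible)

dS_gen = 0.1316 kJ/K, irreversible


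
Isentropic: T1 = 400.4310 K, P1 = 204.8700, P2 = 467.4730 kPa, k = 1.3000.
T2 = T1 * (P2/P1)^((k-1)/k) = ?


(k-1)/k = 0.2308
(P2/P1)^exp = 1.2097
T2 = 400.4310 * 1.2097 = 484.4035 K

484.4035 K


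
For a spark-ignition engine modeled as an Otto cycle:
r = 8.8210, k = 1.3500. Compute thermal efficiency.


r^(k-1) = 2.1426
eta = 1 - 1/2.1426 = 0.5333 = 53.3267%

53.3267%


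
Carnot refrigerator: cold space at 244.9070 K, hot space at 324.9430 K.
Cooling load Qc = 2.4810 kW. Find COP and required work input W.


COP = 244.9070 / 80.0360 = 3.0600
W = 2.4810 / 3.0600 = 0.8108 kW

COP = 3.0600, W = 0.8108 kW


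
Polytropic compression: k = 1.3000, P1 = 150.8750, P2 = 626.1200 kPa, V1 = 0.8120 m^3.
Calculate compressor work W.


(k-1)/k = 0.2308
(P2/P1)^exp = 1.3888
W = 4.3333 * 150.8750 * 0.8120 * (1.3888 - 1) = 206.3802 kJ

206.3802 kJ


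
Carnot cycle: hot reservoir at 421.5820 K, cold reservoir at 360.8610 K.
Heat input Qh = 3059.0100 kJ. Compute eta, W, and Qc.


eta = 1 - 360.8610/421.5820 = 0.1440
W = 0.1440 * 3059.0100 = 440.5932 kJ
Qc = 3059.0100 - 440.5932 = 2618.4168 kJ

eta = 14.4031%, W = 440.5932 kJ, Qc = 2618.4168 kJ


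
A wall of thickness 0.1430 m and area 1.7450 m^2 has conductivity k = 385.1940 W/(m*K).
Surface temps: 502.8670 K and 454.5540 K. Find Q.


dT = 48.3130 K
Q = 385.1940 * 1.7450 * 48.3130 / 0.1430 = 227092.5638 W

227092.5638 W


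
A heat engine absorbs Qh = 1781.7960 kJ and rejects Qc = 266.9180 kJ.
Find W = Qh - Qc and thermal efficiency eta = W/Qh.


W = 1781.7960 - 266.9180 = 1514.8780 kJ
eta = 1514.8780 / 1781.7960 = 0.8502 = 85.0197%

W = 1514.8780 kJ, eta = 85.0197%


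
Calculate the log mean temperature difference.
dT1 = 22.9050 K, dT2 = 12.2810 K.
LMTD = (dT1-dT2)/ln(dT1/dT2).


dT1/dT2 = 1.8651
ln(dT1/dT2) = 0.6233
LMTD = 10.6240 / 0.6233 = 17.0447 K

17.0447 K


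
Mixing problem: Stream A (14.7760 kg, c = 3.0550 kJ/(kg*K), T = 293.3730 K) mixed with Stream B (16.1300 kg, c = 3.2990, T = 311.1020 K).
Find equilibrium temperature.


num = 29797.6870
den = 98.3535
Tf = 302.9650 K

302.9650 K


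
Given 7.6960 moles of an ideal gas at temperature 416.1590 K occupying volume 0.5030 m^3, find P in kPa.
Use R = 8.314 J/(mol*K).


P = nRT/V = 7.6960 * 8.314 * 416.1590 / 0.5030
= 26627.7438 / 0.5030 = 52937.8605 Pa = 52.9379 kPa

52.9379 kPa


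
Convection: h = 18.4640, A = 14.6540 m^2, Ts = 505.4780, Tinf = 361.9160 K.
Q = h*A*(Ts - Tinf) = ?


dT = 143.5620 K
Q = 18.4640 * 14.6540 * 143.5620 = 38843.7794 W

38843.7794 W


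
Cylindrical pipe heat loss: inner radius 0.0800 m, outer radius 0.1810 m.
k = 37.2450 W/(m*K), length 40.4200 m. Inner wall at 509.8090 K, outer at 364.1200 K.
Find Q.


dT = 145.6890 K
ln(ro/ri) = 0.8165
Q = 2*pi*37.2450*40.4200*145.6890 / 0.8165 = 1687836.8936 W

1687836.8936 W


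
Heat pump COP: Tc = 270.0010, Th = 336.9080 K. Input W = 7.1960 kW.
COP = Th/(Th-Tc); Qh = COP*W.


COP = 336.9080 / 66.9070 = 5.0355
Qh = 5.0355 * 7.1960 = 36.2352 kW

COP = 5.0355, Qh = 36.2352 kW


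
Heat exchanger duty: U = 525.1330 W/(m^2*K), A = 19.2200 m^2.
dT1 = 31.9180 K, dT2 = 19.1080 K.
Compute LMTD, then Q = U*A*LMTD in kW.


LMTD = 24.9677 K
Q = 525.1330 * 19.2200 * 24.9677 = 252000.3314 W = 252.0003 kW

252.0003 kW


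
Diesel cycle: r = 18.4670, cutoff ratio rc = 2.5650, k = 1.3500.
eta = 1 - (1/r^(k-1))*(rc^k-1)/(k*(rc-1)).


r^(k-1) = 2.7748
rc^k = 3.5667
eta = 0.5622 = 56.2185%

56.2185%


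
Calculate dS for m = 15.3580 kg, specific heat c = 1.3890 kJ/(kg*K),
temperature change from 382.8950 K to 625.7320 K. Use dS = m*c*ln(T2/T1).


T2/T1 = 1.6342
ln(T2/T1) = 0.4912
dS = 15.3580 * 1.3890 * 0.4912 = 10.4776 kJ/K

10.4776 kJ/K


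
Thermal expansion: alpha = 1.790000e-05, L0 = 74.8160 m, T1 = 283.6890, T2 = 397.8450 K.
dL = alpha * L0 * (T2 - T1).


dT = 114.1560 K
dL = 1.790000e-05 * 74.8160 * 114.1560 = 0.152878 m
L_final = 74.968878 m

dL = 0.152878 m


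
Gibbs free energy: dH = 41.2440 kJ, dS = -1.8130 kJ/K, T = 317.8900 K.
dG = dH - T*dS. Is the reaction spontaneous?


T*dS = 317.8900 * -1.8130 = -576.3346 kJ
dG = 41.2440 + 576.3346 = 617.5786 kJ (non-spontaneous)

dG = 617.5786 kJ, non-spontaneous


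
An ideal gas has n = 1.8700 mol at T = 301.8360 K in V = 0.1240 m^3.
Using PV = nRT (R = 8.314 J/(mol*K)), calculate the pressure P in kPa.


P = nRT/V = 1.8700 * 8.314 * 301.8360 / 0.1240
= 4692.6986 / 0.1240 = 37844.3437 Pa = 37.8443 kPa

37.8443 kPa


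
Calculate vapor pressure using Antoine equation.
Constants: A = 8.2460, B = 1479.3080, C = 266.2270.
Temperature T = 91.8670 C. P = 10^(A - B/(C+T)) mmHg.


C+T = 358.0940
B/(C+T) = 4.1311
log10(P) = 8.2460 - 4.1311 = 4.1149
P = 10^4.1149 = 13029.8507 mmHg

13029.8507 mmHg


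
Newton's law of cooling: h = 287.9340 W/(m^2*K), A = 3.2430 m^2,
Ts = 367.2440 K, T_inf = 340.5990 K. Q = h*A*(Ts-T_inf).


dT = 26.6450 K
Q = 287.9340 * 3.2430 * 26.6450 = 24880.3006 W

24880.3006 W


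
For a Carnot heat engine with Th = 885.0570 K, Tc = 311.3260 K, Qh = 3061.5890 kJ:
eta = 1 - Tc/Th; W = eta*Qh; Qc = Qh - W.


eta = 1 - 311.3260/885.0570 = 0.6482
W = 0.6482 * 3061.5890 = 1984.6502 kJ
Qc = 3061.5890 - 1984.6502 = 1076.9388 kJ

eta = 64.8242%, W = 1984.6502 kJ, Qc = 1076.9388 kJ


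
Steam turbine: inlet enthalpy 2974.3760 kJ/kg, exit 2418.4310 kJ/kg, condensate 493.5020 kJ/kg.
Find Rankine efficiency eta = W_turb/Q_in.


W = 555.9450 kJ/kg
Q_in = 2480.8740 kJ/kg
eta = 0.2241 = 22.4092%

eta = 22.4092%


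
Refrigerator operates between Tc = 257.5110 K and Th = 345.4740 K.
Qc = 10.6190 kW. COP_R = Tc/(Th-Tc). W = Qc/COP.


COP = 257.5110 / 87.9630 = 2.9275
W = 10.6190 / 2.9275 = 3.6273 kW

COP = 2.9275, W = 3.6273 kW


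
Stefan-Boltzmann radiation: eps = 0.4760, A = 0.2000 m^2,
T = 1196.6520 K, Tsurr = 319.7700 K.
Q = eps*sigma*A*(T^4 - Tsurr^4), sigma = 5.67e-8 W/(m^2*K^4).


T^4 = 2.0506e+12
Tsurr^4 = 1.0456e+10
Q = 0.4760 * 5.67e-8 * 0.2000 * 2.0401e+12 = 11012.1315 W

11012.1315 W


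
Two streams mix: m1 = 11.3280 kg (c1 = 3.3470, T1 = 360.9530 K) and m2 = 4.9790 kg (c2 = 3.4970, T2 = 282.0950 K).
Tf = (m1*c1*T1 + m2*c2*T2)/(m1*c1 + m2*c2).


num = 18597.1814
den = 55.3264
Tf = 336.1359 K

336.1359 K


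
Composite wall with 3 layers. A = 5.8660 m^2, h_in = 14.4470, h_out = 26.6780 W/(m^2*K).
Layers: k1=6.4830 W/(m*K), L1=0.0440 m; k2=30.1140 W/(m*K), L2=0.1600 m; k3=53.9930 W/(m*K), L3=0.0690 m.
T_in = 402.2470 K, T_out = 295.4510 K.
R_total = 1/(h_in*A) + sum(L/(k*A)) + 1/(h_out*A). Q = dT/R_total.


R_conv_in = 1/(14.4470*5.8660) = 0.0118
R_1 = 0.0440/(6.4830*5.8660) = 0.0012
R_2 = 0.1600/(30.1140*5.8660) = 0.0009
R_3 = 0.0690/(53.9930*5.8660) = 0.0002
R_conv_out = 1/(26.6780*5.8660) = 0.0064
R_total = 0.0205 K/W
Q = 106.7960 / 0.0205 = 5217.0377 W

R_total = 0.0205 K/W, Q = 5217.0377 W


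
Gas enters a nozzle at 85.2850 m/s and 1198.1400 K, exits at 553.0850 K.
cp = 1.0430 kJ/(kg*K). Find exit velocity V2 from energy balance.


dT = 645.0550 K
2*cp*1000*dT = 1345584.7300
V1^2 = 7273.5312
V2 = sqrt(1352858.2612) = 1163.1244 m/s

1163.1244 m/s


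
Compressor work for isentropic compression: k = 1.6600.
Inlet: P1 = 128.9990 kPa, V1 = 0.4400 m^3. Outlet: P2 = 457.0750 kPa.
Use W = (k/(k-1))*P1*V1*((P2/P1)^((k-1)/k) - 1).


(k-1)/k = 0.3976
(P2/P1)^exp = 1.6536
W = 2.5152 * 128.9990 * 0.4400 * (1.6536 - 1) = 93.3105 kJ

93.3105 kJ


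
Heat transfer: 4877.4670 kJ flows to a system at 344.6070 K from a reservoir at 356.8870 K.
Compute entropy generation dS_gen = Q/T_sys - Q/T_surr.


dS_sys = 4877.4670/344.6070 = 14.1537 kJ/K
dS_surr = -4877.4670/356.8870 = -13.6667 kJ/K
dS_gen = 14.1537 - 13.6667 = 0.4870 kJ/K (irreversible)

dS_gen = 0.4870 kJ/K, irreversible


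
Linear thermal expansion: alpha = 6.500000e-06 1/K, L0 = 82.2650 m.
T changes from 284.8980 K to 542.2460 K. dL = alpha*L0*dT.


dT = 257.3480 K
dL = 6.500000e-06 * 82.2650 * 257.3480 = 0.137610 m
L_final = 82.402610 m

dL = 0.137610 m


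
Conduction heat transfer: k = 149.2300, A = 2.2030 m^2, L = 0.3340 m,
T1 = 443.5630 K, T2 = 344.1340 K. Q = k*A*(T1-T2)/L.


dT = 99.4290 K
Q = 149.2300 * 2.2030 * 99.4290 / 0.3340 = 97867.2175 W

97867.2175 W


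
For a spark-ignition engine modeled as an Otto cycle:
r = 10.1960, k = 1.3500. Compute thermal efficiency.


r^(k-1) = 2.2540
eta = 1 - 1/2.2540 = 0.5563 = 55.6341%

55.6341%


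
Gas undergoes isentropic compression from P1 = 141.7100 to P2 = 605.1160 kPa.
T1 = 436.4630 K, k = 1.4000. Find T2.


(k-1)/k = 0.2857
(P2/P1)^exp = 1.5140
T2 = 436.4630 * 1.5140 = 660.8039 K

660.8039 K


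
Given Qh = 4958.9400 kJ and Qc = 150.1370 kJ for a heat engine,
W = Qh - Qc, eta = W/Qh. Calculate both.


W = 4958.9400 - 150.1370 = 4808.8030 kJ
eta = 4808.8030 / 4958.9400 = 0.9697 = 96.9724%

W = 4808.8030 kJ, eta = 96.9724%


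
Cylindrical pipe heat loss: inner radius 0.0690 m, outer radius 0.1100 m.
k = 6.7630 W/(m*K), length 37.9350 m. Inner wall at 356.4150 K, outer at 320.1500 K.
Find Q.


dT = 36.2650 K
ln(ro/ri) = 0.4664
Q = 2*pi*6.7630*37.9350*36.2650 / 0.4664 = 125346.6768 W

125346.6768 W


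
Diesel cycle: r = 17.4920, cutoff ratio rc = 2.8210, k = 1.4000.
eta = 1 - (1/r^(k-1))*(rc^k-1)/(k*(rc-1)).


r^(k-1) = 3.1415
rc^k = 4.2713
eta = 0.5915 = 59.1538%

59.1538%


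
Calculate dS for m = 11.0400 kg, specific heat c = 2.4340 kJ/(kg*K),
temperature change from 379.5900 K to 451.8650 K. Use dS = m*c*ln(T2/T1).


T2/T1 = 1.1904
ln(T2/T1) = 0.1743
dS = 11.0400 * 2.4340 * 0.1743 = 4.6835 kJ/K

4.6835 kJ/K


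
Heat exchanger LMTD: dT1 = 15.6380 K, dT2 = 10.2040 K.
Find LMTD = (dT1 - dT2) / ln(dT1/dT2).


dT1/dT2 = 1.5325
ln(dT1/dT2) = 0.4269
LMTD = 5.4340 / 0.4269 = 12.7283 K

12.7283 K


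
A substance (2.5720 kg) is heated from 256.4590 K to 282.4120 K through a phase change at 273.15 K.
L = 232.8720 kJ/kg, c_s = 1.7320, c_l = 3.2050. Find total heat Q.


Q1 (sensible, solid) = 2.5720 * 1.7320 * 16.6910 = 74.3535 kJ
Q2 (latent) = 2.5720 * 232.8720 = 598.9468 kJ
Q3 (sensible, liquid) = 2.5720 * 3.2050 * 9.2620 = 76.3491 kJ
Q_total = 749.6493 kJ

749.6493 kJ


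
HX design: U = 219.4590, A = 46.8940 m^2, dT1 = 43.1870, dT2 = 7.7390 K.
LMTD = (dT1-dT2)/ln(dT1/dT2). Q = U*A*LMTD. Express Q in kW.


LMTD = 20.6181 K
Q = 219.4590 * 46.8940 * 20.6181 = 212187.1471 W = 212.1871 kW

212.1871 kW


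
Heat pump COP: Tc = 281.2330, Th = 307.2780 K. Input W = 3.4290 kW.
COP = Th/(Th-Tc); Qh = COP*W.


COP = 307.2780 / 26.0450 = 11.7980
Qh = 11.7980 * 3.4290 = 40.4552 kW

COP = 11.7980, Qh = 40.4552 kW


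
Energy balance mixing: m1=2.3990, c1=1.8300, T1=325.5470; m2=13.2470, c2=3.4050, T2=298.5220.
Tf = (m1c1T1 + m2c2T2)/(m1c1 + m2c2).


num = 14894.3505
den = 49.4962
Tf = 300.9190 K

300.9190 K


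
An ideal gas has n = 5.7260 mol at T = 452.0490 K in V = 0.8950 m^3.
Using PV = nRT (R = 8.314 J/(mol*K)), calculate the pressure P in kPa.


P = nRT/V = 5.7260 * 8.314 * 452.0490 / 0.8950
= 21520.2284 / 0.8950 = 24044.9480 Pa = 24.0449 kPa

24.0449 kPa


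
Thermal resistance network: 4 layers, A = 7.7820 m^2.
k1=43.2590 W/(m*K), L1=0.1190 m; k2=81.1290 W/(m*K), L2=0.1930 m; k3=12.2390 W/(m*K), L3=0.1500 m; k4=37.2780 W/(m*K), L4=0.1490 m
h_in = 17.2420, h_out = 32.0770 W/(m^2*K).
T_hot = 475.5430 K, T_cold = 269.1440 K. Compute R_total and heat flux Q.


R_conv_in = 1/(17.2420*7.7820) = 0.0075
R_1 = 0.1190/(43.2590*7.7820) = 0.0004
R_2 = 0.1930/(81.1290*7.7820) = 0.0003
R_3 = 0.1500/(12.2390*7.7820) = 0.0016
R_4 = 0.1490/(37.2780*7.7820) = 0.0005
R_conv_out = 1/(32.0770*7.7820) = 0.0040
R_total = 0.0142 K/W
Q = 206.3990 / 0.0142 = 14528.4099 W

R_total = 0.0142 K/W, Q = 14528.4099 W


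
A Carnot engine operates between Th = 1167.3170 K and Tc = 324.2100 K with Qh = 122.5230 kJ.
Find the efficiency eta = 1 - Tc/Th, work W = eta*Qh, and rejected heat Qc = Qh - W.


eta = 1 - 324.2100/1167.3170 = 0.7223
W = 0.7223 * 122.5230 = 88.4935 kJ
Qc = 122.5230 - 88.4935 = 34.0295 kJ

eta = 72.2261%, W = 88.4935 kJ, Qc = 34.0295 kJ


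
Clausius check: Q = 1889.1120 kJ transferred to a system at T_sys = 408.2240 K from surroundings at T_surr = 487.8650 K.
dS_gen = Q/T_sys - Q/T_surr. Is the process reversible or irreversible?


dS_sys = 1889.1120/408.2240 = 4.6276 kJ/K
dS_surr = -1889.1120/487.8650 = -3.8722 kJ/K
dS_gen = 4.6276 - 3.8722 = 0.7554 kJ/K (irreversible)

dS_gen = 0.7554 kJ/K, irreversible


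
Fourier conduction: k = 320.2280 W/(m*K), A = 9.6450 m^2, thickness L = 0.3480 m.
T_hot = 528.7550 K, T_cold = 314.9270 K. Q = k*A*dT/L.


dT = 213.8280 K
Q = 320.2280 * 9.6450 * 213.8280 / 0.3480 = 1897784.3672 W

1897784.3672 W


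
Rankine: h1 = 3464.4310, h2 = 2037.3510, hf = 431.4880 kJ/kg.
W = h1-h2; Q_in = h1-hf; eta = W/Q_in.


W = 1427.0800 kJ/kg
Q_in = 3032.9430 kJ/kg
eta = 0.4705 = 47.0526%

eta = 47.0526%


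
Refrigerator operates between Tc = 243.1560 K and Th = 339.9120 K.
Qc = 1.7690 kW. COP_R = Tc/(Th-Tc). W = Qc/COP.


COP = 243.1560 / 96.7560 = 2.5131
W = 1.7690 / 2.5131 = 0.7039 kW

COP = 2.5131, W = 0.7039 kW


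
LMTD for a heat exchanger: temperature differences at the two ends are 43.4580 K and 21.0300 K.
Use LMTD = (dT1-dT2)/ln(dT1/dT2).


dT1/dT2 = 2.0665
ln(dT1/dT2) = 0.7258
LMTD = 22.4280 / 0.7258 = 30.8992 K

30.8992 K


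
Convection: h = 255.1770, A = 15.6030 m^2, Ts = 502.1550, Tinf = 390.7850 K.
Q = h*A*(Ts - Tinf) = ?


dT = 111.3700 K
Q = 255.1770 * 15.6030 * 111.3700 = 443422.6320 W

443422.6320 W


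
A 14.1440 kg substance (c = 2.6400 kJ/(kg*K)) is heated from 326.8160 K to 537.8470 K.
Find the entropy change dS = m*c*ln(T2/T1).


T2/T1 = 1.6457
ln(T2/T1) = 0.4982
dS = 14.1440 * 2.6400 * 0.4982 = 18.6020 kJ/K

18.6020 kJ/K


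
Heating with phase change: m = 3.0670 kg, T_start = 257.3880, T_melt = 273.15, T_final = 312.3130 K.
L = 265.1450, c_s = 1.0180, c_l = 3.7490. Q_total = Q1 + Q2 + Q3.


Q1 (sensible, solid) = 3.0670 * 1.0180 * 15.7620 = 49.2122 kJ
Q2 (latent) = 3.0670 * 265.1450 = 813.1997 kJ
Q3 (sensible, liquid) = 3.0670 * 3.7490 * 39.1630 = 450.3033 kJ
Q_total = 1312.7153 kJ

1312.7153 kJ


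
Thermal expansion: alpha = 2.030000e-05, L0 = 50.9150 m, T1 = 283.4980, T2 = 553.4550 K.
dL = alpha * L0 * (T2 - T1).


dT = 269.9570 K
dL = 2.030000e-05 * 50.9150 * 269.9570 = 0.279021 m
L_final = 51.194021 m

dL = 0.279021 m


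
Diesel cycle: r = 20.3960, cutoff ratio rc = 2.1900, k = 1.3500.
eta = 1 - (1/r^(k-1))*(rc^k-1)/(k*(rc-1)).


r^(k-1) = 2.8730
rc^k = 2.8814
eta = 0.5924 = 59.2382%

59.2382%


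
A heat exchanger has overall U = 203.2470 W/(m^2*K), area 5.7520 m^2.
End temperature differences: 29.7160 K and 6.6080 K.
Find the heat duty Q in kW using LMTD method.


LMTD = 15.3704 K
Q = 203.2470 * 5.7520 * 15.3704 = 17969.2317 W = 17.9692 kW

17.9692 kW


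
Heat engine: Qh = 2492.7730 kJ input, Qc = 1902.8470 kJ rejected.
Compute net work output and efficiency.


W = 2492.7730 - 1902.8470 = 589.9260 kJ
eta = 589.9260 / 2492.7730 = 0.2367 = 23.6655%

W = 589.9260 kJ, eta = 23.6655%


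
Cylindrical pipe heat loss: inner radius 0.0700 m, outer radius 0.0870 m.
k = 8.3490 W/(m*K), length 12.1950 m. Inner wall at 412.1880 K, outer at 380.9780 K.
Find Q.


dT = 31.2100 K
ln(ro/ri) = 0.2174
Q = 2*pi*8.3490*12.1950*31.2100 / 0.2174 = 91834.2409 W

91834.2409 W


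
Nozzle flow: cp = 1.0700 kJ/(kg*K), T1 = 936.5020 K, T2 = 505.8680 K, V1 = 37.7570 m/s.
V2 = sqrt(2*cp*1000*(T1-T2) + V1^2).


dT = 430.6340 K
2*cp*1000*dT = 921556.7600
V1^2 = 1425.5910
V2 = sqrt(922982.3510) = 960.7197 m/s

960.7197 m/s


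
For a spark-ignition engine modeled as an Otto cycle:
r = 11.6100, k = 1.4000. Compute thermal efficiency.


r^(k-1) = 2.6664
eta = 1 - 1/2.6664 = 0.6250 = 62.4969%

62.4969%


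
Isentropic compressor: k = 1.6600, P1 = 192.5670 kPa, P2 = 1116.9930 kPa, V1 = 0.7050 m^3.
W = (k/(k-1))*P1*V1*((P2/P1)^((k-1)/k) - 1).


(k-1)/k = 0.3976
(P2/P1)^exp = 2.0116
W = 2.5152 * 192.5670 * 0.7050 * (2.0116 - 1) = 345.4269 kJ

345.4269 kJ


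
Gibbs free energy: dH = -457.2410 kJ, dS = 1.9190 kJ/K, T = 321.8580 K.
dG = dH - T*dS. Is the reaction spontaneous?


T*dS = 321.8580 * 1.9190 = 617.6455 kJ
dG = -457.2410 - 617.6455 = -1074.8865 kJ (spontaneous)

dG = -1074.8865 kJ, spontaneous


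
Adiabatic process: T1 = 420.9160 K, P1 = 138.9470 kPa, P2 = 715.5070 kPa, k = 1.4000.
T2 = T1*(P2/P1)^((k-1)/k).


(k-1)/k = 0.2857
(P2/P1)^exp = 1.5972
T2 = 420.9160 * 1.5972 = 672.2902 K

672.2902 K


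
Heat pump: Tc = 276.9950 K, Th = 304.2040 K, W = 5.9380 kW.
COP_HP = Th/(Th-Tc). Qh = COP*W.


COP = 304.2040 / 27.2090 = 11.1803
Qh = 11.1803 * 5.9380 = 66.3885 kW

COP = 11.1803, Qh = 66.3885 kW


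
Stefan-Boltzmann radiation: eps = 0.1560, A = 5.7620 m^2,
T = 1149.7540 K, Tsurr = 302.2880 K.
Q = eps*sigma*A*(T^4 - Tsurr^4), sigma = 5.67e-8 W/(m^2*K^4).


T^4 = 1.7475e+12
Tsurr^4 = 8.3499e+09
Q = 0.1560 * 5.67e-8 * 5.7620 * 1.7392e+12 = 88638.1147 W

88638.1147 W


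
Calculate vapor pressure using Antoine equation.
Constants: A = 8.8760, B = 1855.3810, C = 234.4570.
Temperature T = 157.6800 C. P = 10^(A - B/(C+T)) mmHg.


C+T = 392.1370
B/(C+T) = 4.7315
log10(P) = 8.8760 - 4.7315 = 4.1445
P = 10^4.1445 = 13948.8628 mmHg

13948.8628 mmHg


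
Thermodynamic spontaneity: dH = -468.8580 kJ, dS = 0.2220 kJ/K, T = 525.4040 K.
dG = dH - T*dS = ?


T*dS = 525.4040 * 0.2220 = 116.6397 kJ
dG = -468.8580 - 116.6397 = -585.4977 kJ (spontaneous)

dG = -585.4977 kJ, spontaneous


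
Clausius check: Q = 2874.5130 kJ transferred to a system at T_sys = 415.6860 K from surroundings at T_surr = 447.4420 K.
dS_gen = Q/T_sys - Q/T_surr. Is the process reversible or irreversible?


dS_sys = 2874.5130/415.6860 = 6.9151 kJ/K
dS_surr = -2874.5130/447.4420 = -6.4243 kJ/K
dS_gen = 6.9151 - 6.4243 = 0.4908 kJ/K (irreversible)

dS_gen = 0.4908 kJ/K, irreversible


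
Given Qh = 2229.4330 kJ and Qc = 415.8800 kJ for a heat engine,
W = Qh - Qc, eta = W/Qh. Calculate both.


W = 2229.4330 - 415.8800 = 1813.5530 kJ
eta = 1813.5530 / 2229.4330 = 0.8135 = 81.3459%

W = 1813.5530 kJ, eta = 81.3459%


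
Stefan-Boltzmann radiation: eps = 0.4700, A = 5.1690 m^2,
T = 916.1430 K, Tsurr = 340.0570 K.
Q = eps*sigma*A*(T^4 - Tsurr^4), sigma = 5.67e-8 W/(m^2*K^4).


T^4 = 7.0445e+11
Tsurr^4 = 1.3372e+10
Q = 0.4700 * 5.67e-8 * 5.1690 * 6.9108e+11 = 95195.6857 W

95195.6857 W


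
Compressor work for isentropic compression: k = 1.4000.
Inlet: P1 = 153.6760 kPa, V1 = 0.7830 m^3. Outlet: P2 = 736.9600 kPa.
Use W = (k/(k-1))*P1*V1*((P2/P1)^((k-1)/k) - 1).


(k-1)/k = 0.2857
(P2/P1)^exp = 1.5650
W = 3.5000 * 153.6760 * 0.7830 * (1.5650 - 1) = 237.9656 kJ

237.9656 kJ


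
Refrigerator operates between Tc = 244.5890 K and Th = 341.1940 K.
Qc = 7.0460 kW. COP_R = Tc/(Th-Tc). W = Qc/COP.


COP = 244.5890 / 96.6050 = 2.5318
W = 7.0460 / 2.5318 = 2.7829 kW

COP = 2.5318, W = 2.7829 kW


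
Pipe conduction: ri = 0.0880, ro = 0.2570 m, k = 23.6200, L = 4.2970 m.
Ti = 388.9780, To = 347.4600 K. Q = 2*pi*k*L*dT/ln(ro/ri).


dT = 41.5180 K
ln(ro/ri) = 1.0717
Q = 2*pi*23.6200*4.2970*41.5180 / 1.0717 = 24704.2911 W

24704.2911 W


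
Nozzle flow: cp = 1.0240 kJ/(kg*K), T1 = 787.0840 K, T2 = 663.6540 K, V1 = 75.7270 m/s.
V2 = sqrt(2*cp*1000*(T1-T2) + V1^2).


dT = 123.4300 K
2*cp*1000*dT = 252784.6400
V1^2 = 5734.5785
V2 = sqrt(258519.2185) = 508.4479 m/s

508.4479 m/s


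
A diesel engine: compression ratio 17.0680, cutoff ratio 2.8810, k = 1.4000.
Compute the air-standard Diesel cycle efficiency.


r^(k-1) = 3.1108
rc^k = 4.3991
eta = 0.5851 = 58.5075%

58.5075%


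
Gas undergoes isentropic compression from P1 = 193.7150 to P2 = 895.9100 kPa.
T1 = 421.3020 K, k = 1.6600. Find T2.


(k-1)/k = 0.3976
(P2/P1)^exp = 1.8384
T2 = 421.3020 * 1.8384 = 774.5177 K

774.5177 K


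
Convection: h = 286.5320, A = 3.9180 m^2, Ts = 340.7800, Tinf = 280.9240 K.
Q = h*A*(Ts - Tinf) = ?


dT = 59.8560 K
Q = 286.5320 * 3.9180 * 59.8560 = 67196.2835 W

67196.2835 W


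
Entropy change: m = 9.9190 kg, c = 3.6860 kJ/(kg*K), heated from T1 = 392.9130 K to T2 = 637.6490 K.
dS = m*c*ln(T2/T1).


T2/T1 = 1.6229
ln(T2/T1) = 0.4842
dS = 9.9190 * 3.6860 * 0.4842 = 17.7030 kJ/K

17.7030 kJ/K


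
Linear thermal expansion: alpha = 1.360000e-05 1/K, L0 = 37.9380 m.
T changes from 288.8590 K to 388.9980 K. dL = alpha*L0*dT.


dT = 100.1390 K
dL = 1.360000e-05 * 37.9380 * 100.1390 = 0.051667 m
L_final = 37.989667 m

dL = 0.051667 m


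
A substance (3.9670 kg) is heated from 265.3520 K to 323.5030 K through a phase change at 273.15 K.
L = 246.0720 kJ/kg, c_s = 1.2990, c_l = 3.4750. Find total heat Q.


Q1 (sensible, solid) = 3.9670 * 1.2990 * 7.7980 = 40.1841 kJ
Q2 (latent) = 3.9670 * 246.0720 = 976.1676 kJ
Q3 (sensible, liquid) = 3.9670 * 3.4750 * 50.3530 = 694.1325 kJ
Q_total = 1710.4842 kJ

1710.4842 kJ


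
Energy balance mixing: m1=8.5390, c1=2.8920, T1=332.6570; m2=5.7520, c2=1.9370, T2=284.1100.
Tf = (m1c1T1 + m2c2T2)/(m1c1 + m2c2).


num = 11380.3409
den = 35.8364
Tf = 317.5636 K

317.5636 K


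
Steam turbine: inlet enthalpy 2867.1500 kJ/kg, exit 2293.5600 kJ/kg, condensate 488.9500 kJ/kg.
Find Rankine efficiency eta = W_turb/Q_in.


W = 573.5900 kJ/kg
Q_in = 2378.2000 kJ/kg
eta = 0.2412 = 24.1187%

eta = 24.1187%


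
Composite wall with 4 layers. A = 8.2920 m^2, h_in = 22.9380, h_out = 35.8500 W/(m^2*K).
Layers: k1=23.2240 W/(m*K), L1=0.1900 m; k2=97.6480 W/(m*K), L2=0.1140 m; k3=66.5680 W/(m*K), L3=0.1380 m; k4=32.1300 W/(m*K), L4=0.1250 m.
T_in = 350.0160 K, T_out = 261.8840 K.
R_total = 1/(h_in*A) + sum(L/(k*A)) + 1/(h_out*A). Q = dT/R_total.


R_conv_in = 1/(22.9380*8.2920) = 0.0053
R_1 = 0.1900/(23.2240*8.2920) = 0.0010
R_2 = 0.1140/(97.6480*8.2920) = 0.0001
R_3 = 0.1380/(66.5680*8.2920) = 0.0003
R_4 = 0.1250/(32.1300*8.2920) = 0.0005
R_conv_out = 1/(35.8500*8.2920) = 0.0034
R_total = 0.0105 K/W
Q = 88.1320 / 0.0105 = 8419.0571 W

R_total = 0.0105 K/W, Q = 8419.0571 W


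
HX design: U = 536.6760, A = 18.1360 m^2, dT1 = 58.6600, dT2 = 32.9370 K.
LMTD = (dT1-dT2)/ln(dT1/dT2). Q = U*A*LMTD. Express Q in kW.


LMTD = 44.5681 K
Q = 536.6760 * 18.1360 * 44.5681 = 433788.4732 W = 433.7885 kW

433.7885 kW


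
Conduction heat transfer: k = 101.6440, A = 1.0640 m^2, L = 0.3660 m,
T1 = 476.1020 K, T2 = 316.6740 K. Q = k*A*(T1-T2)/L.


dT = 159.4280 K
Q = 101.6440 * 1.0640 * 159.4280 / 0.3660 = 47109.3257 W

47109.3257 W


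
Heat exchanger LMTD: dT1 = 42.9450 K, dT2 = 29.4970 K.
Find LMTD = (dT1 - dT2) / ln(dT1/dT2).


dT1/dT2 = 1.4559
ln(dT1/dT2) = 0.3756
LMTD = 13.4480 / 0.3756 = 35.8010 K

35.8010 K


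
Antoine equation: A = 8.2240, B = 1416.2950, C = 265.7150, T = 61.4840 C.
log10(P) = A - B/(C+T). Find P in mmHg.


C+T = 327.1990
B/(C+T) = 4.3285
log10(P) = 8.2240 - 4.3285 = 3.8955
P = 10^3.8955 = 7860.6203 mmHg

7860.6203 mmHg


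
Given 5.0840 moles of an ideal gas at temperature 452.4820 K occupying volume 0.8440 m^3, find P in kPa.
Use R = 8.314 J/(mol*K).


P = nRT/V = 5.0840 * 8.314 * 452.4820 / 0.8440
= 19125.6793 / 0.8440 = 22660.7575 Pa = 22.6608 kPa

22.6608 kPa


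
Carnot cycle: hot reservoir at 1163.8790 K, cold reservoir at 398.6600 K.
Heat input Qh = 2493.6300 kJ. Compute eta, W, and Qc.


eta = 1 - 398.6600/1163.8790 = 0.6575
W = 0.6575 * 2493.6300 = 1639.4944 kJ
Qc = 2493.6300 - 1639.4944 = 854.1356 kJ

eta = 65.7473%, W = 1639.4944 kJ, Qc = 854.1356 kJ


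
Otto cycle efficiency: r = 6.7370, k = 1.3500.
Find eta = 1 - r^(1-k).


r^(k-1) = 1.9497
eta = 1 - 1/1.9497 = 0.4871 = 48.7095%

48.7095%


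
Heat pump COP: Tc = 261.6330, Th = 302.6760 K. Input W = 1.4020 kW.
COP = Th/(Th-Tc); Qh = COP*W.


COP = 302.6760 / 41.0430 = 7.3746
Qh = 7.3746 * 1.4020 = 10.3392 kW

COP = 7.3746, Qh = 10.3392 kW


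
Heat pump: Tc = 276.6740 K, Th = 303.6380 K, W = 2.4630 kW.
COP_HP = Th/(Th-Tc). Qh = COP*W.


COP = 303.6380 / 26.9640 = 11.2609
Qh = 11.2609 * 2.4630 = 27.7355 kW

COP = 11.2609, Qh = 27.7355 kW


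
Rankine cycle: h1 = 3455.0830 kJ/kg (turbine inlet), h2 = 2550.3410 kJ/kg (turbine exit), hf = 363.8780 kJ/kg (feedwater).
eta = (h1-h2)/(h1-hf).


W = 904.7420 kJ/kg
Q_in = 3091.2050 kJ/kg
eta = 0.2927 = 29.2683%

eta = 29.2683%


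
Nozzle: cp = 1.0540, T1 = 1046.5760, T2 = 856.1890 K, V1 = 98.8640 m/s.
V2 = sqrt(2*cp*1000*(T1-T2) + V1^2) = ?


dT = 190.3870 K
2*cp*1000*dT = 401335.7960
V1^2 = 9774.0905
V2 = sqrt(411109.8865) = 641.1785 m/s

641.1785 m/s


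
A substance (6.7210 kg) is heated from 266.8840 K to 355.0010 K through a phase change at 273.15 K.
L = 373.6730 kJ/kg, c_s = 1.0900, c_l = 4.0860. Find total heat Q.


Q1 (sensible, solid) = 6.7210 * 1.0900 * 6.2660 = 45.9040 kJ
Q2 (latent) = 6.7210 * 373.6730 = 2511.4562 kJ
Q3 (sensible, liquid) = 6.7210 * 4.0860 * 81.8510 = 2247.7927 kJ
Q_total = 4805.1529 kJ

4805.1529 kJ


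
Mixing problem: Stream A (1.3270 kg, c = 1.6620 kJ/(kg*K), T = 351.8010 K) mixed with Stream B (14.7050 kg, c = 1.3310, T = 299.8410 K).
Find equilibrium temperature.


num = 6644.4825
den = 21.7778
Tf = 305.1031 K

305.1031 K


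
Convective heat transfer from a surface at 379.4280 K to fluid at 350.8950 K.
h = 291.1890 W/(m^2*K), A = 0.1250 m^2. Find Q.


dT = 28.5330 K
Q = 291.1890 * 0.1250 * 28.5330 = 1038.5620 W

1038.5620 W


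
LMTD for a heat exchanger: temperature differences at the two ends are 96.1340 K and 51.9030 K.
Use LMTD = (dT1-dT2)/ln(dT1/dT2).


dT1/dT2 = 1.8522
ln(dT1/dT2) = 0.6164
LMTD = 44.2310 / 0.6164 = 71.7609 K

71.7609 K


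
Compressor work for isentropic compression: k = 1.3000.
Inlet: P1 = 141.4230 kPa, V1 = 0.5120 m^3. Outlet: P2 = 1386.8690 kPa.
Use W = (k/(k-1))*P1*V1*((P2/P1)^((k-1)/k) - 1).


(k-1)/k = 0.2308
(P2/P1)^exp = 1.6936
W = 4.3333 * 141.4230 * 0.5120 * (1.6936 - 1) = 217.6317 kJ

217.6317 kJ


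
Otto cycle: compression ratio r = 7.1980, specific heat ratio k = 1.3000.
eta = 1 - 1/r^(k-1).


r^(k-1) = 1.8079
eta = 1 - 1/1.8079 = 0.4469 = 44.6858%

44.6858%


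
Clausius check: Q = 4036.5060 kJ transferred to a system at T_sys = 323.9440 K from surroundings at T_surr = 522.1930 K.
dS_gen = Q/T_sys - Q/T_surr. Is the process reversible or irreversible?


dS_sys = 4036.5060/323.9440 = 12.4605 kJ/K
dS_surr = -4036.5060/522.1930 = -7.7299 kJ/K
dS_gen = 12.4605 - 7.7299 = 4.7306 kJ/K (irreversible)

dS_gen = 4.7306 kJ/K, irreversible


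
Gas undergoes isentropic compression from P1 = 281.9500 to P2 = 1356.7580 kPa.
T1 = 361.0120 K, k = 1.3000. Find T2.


(k-1)/k = 0.2308
(P2/P1)^exp = 1.4370
T2 = 361.0120 * 1.4370 = 518.7791 K

518.7791 K


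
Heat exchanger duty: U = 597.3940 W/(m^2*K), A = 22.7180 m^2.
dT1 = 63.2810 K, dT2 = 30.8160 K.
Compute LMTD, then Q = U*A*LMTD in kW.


LMTD = 45.1184 K
Q = 597.3940 * 22.7180 * 45.1184 = 612328.8519 W = 612.3289 kW

612.3289 kW


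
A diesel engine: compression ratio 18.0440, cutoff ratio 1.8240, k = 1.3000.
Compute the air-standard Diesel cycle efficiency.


r^(k-1) = 2.3818
rc^k = 2.1844
eta = 0.5358 = 53.5775%

53.5775%


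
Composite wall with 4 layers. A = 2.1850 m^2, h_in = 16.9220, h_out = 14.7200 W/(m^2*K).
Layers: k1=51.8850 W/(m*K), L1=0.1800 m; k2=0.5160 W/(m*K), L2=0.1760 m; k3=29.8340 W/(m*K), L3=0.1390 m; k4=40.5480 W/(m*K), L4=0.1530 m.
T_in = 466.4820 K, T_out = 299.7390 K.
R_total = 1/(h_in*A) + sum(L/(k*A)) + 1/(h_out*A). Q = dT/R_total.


R_conv_in = 1/(16.9220*2.1850) = 0.0270
R_1 = 0.1800/(51.8850*2.1850) = 0.0016
R_2 = 0.1760/(0.5160*2.1850) = 0.1561
R_3 = 0.1390/(29.8340*2.1850) = 0.0021
R_4 = 0.1530/(40.5480*2.1850) = 0.0017
R_conv_out = 1/(14.7200*2.1850) = 0.0311
R_total = 0.2197 K/W
Q = 166.7430 / 0.2197 = 759.0022 W

R_total = 0.2197 K/W, Q = 759.0022 W


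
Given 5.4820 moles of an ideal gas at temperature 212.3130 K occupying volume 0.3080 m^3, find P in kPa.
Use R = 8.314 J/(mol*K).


P = nRT/V = 5.4820 * 8.314 * 212.3130 / 0.3080
= 9676.6635 / 0.3080 = 31417.7386 Pa = 31.4177 kPa

31.4177 kPa


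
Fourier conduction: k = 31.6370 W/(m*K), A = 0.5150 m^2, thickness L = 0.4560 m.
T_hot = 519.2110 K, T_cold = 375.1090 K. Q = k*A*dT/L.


dT = 144.1020 K
Q = 31.6370 * 0.5150 * 144.1020 / 0.4560 = 5148.8198 W

5148.8198 W


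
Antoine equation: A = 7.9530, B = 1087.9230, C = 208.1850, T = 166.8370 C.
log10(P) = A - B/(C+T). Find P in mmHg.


C+T = 375.0220
B/(C+T) = 2.9010
log10(P) = 7.9530 - 2.9010 = 5.0520
P = 10^5.0520 = 112730.6963 mmHg

112730.6963 mmHg


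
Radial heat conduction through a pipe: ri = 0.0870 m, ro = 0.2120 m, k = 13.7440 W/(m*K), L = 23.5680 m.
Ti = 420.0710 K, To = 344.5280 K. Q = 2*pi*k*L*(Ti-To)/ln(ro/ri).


dT = 75.5430 K
ln(ro/ri) = 0.8907
Q = 2*pi*13.7440*23.5680*75.5430 / 0.8907 = 172619.2283 W

172619.2283 W


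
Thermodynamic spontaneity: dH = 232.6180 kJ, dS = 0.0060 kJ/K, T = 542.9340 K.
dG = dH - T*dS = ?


T*dS = 542.9340 * 0.0060 = 3.2576 kJ
dG = 232.6180 - 3.2576 = 229.3604 kJ (non-spontaneous)

dG = 229.3604 kJ, non-spontaneous


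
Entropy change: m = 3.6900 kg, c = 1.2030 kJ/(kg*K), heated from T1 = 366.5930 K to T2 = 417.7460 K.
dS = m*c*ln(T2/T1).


T2/T1 = 1.1395
ln(T2/T1) = 0.1306
dS = 3.6900 * 1.2030 * 0.1306 = 0.5798 kJ/K

0.5798 kJ/K


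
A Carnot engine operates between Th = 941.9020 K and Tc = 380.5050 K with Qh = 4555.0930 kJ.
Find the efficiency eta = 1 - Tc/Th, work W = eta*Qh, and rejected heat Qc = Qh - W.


eta = 1 - 380.5050/941.9020 = 0.5960
W = 0.5960 * 4555.0930 = 2714.9486 kJ
Qc = 4555.0930 - 2714.9486 = 1840.1444 kJ

eta = 59.6025%, W = 2714.9486 kJ, Qc = 1840.1444 kJ


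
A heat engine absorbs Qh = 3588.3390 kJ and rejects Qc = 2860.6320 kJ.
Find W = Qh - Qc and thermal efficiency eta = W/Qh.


W = 3588.3390 - 2860.6320 = 727.7070 kJ
eta = 727.7070 / 3588.3390 = 0.2028 = 20.2798%

W = 727.7070 kJ, eta = 20.2798%


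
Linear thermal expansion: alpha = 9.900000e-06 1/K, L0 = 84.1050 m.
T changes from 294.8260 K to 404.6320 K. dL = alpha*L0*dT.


dT = 109.8060 K
dL = 9.900000e-06 * 84.1050 * 109.8060 = 0.091429 m
L_final = 84.196429 m

dL = 0.091429 m


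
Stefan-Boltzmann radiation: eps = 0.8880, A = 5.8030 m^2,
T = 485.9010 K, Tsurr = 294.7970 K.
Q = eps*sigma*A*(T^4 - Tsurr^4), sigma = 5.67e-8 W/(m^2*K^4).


T^4 = 5.5743e+10
Tsurr^4 = 7.5525e+09
Q = 0.8880 * 5.67e-8 * 5.8030 * 4.8191e+10 = 14080.2626 W

14080.2626 W
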